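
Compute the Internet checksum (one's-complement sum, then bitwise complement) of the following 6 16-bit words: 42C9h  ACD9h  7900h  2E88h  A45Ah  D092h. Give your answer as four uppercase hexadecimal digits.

One's-complement addition (fold any carry out of bit 15 back into bit 0):
  0x42C9 + 0xACD9 = 0x0EFA2
  0xEFA2 + 0x7900 = 0x168A2 → wrap carry → 0x68A3
  0x68A3 + 0x2E88 = 0x0972B
  0x972B + 0xA45A = 0x13B85 → wrap carry → 0x3B86
  0x3B86 + 0xD092 = 0x10C18 → wrap carry → 0x0C19
One's-complement sum = 0x0C19.
Checksum = ~0x0C19 & 0xFFFF = 0xF3E6.

F3E6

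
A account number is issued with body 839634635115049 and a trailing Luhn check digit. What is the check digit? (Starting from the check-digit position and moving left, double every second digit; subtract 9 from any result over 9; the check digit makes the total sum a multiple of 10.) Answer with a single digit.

Partial digits right→left: 9 4 0 5 1 1 5 3 6 4 3 6 9 3 8
Double every second digit counting from the check-digit position (so the 1st, 3rd, 5th, ... of the partial from the right).
  doubled (with −9 where >9): 9 0 2 1 3 6 9 7 → sum 37
  kept as-is: 4 5 1 3 4 6 3 → sum 26
Total = 37 + 26 = 63.
Check digit = (10 − (63 mod 10)) mod 10 = 7.

7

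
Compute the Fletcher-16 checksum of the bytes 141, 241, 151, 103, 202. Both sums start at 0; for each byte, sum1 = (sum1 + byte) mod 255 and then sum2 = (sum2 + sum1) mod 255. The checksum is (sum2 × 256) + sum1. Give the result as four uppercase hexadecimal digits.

EB49

Running sums (mod 255):
  after byte 0 (141): sum1=141, sum2=141
  after byte 1 (241): sum1=127, sum2=13
  after byte 2 (151): sum1=23, sum2=36
  after byte 3 (103): sum1=126, sum2=162
  after byte 4 (202): sum1=73, sum2=235
Checksum = sum2·256 + sum1 = 235·256 + 73 = 60233 = 0xEB49.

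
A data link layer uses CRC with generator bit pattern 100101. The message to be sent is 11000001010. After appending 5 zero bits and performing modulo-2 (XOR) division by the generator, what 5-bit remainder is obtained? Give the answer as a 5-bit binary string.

Append 5 zeros: 1100000101000000. Divide by 100101 (XOR where the leading bit is 1):
  pos 0: 110000 XOR 100101 = 010101
  pos 1: 101010 XOR 100101 = 001111
  pos 3: 111110 XOR 100101 = 011011
  pos 4: 110111 XOR 100101 = 010010
  pos 5: 100100 XOR 100101 = 000001
  pos 10: 100000 XOR 100101 = 000101
Remainder (last 5 bits) = 00101. This is the CRC / FCS.

00101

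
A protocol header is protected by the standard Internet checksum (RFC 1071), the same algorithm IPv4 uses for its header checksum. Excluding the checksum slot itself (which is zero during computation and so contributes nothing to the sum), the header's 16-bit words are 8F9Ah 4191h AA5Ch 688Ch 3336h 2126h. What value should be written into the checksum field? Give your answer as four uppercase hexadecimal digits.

C78E

One's-complement addition (fold any carry out of bit 15 back into bit 0):
  0x8F9A + 0x4191 = 0x0D12B
  0xD12B + 0xAA5C = 0x17B87 → wrap carry → 0x7B88
  0x7B88 + 0x688C = 0x0E414
  0xE414 + 0x3336 = 0x1174A → wrap carry → 0x174B
  0x174B + 0x2126 = 0x03871
One's-complement sum = 0x3871.
Checksum = ~0x3871 & 0xFFFF = 0xC78E.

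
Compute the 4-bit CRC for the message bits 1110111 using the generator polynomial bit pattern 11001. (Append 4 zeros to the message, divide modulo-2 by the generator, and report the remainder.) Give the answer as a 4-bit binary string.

1100

Append 4 zeros: 11101110000. Divide by 11001 (XOR where the leading bit is 1):
  pos 0: 11101 XOR 11001 = 00100
  pos 2: 10011 XOR 11001 = 01010
  pos 3: 10100 XOR 11001 = 01101
  pos 4: 11010 XOR 11001 = 00011
Remainder (last 4 bits) = 1100. This is the CRC / FCS.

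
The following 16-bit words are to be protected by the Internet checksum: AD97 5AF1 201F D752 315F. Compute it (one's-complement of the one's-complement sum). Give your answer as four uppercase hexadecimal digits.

CEA5

One's-complement addition (fold any carry out of bit 15 back into bit 0):
  0xAD97 + 0x5AF1 = 0x10888 → wrap carry → 0x0889
  0x0889 + 0x201F = 0x028A8
  0x28A8 + 0xD752 = 0x0FFFA
  0xFFFA + 0x315F = 0x13159 → wrap carry → 0x315A
One's-complement sum = 0x315A.
Checksum = ~0x315A & 0xFFFF = 0xCEA5.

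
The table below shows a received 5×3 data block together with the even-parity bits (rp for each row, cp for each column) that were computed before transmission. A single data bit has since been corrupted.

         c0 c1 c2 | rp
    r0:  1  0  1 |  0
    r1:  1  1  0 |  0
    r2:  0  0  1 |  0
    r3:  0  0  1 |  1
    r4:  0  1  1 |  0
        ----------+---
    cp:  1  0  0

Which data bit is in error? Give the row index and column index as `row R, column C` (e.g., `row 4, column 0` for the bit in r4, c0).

Recompute each row's even parity and compare to rp:
  r0: data parity 0, sent rp 0 → ok
  r1: data parity 0, sent rp 0 → ok
  r2: data parity 1, sent rp 0 → mismatch
  r3: data parity 1, sent rp 1 → ok
  r4: data parity 0, sent rp 0 → ok
Recompute each column's even parity and compare to cp:
  c0: data parity 0, sent cp 1 → mismatch
  c1: data parity 0, sent cp 0 → ok
  c2: data parity 0, sent cp 0 → ok
Exactly one row (r2) and one column (c0) fail → the flipped bit is at their intersection.

row 2, column 0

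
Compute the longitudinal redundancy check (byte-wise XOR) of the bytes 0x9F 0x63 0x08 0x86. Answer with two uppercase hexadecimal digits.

72

XOR the bytes together:
  start with 0x9F
  0x9F ⊕ 0x63 = 0xFC
  0xFC ⊕ 0x08 = 0xF4
  0xF4 ⊕ 0x86 = 0x72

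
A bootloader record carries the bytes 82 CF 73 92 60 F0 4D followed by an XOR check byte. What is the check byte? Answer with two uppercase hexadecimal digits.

71

XOR the bytes together:
  start with 0x82
  0x82 ⊕ 0xCF = 0x4D
  0x4D ⊕ 0x73 = 0x3E
  0x3E ⊕ 0x92 = 0xAC
  0xAC ⊕ 0x60 = 0xCC
  0xCC ⊕ 0xF0 = 0x3C
  0x3C ⊕ 0x4D = 0x71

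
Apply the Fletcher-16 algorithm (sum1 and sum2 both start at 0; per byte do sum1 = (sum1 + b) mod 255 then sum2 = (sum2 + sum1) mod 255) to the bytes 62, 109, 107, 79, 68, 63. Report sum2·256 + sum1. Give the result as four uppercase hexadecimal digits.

FBE9

Running sums (mod 255):
  after byte 0 (62): sum1=62, sum2=62
  after byte 1 (109): sum1=171, sum2=233
  after byte 2 (107): sum1=23, sum2=1
  after byte 3 (79): sum1=102, sum2=103
  after byte 4 (68): sum1=170, sum2=18
  after byte 5 (63): sum1=233, sum2=251
Checksum = sum2·256 + sum1 = 251·256 + 233 = 64489 = 0xFBE9.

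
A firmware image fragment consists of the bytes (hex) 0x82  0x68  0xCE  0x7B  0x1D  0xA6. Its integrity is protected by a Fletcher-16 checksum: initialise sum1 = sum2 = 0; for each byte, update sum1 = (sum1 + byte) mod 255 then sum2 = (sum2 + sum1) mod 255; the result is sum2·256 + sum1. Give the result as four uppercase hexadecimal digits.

Running sums (mod 255):
  after byte 0 (0x82): sum1=130, sum2=130
  after byte 1 (0x68): sum1=234, sum2=109
  after byte 2 (0xCE): sum1=185, sum2=39
  after byte 3 (0x7B): sum1=53, sum2=92
  after byte 4 (0x1D): sum1=82, sum2=174
  after byte 5 (0xA6): sum1=248, sum2=167
Checksum = sum2·256 + sum1 = 167·256 + 248 = 43000 = 0xA7F8.

A7F8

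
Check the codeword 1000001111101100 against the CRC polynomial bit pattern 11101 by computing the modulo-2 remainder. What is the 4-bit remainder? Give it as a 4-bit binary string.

0000

Modulo-2 division of 1000001111101100 by 11101:
  pos 0: 10000 XOR 11101 = 01101
  pos 1: 11010 XOR 11101 = 00111
  pos 3: 11111 XOR 11101 = 00010
  pos 6: 10111 XOR 11101 = 01010
  pos 7: 10100 XOR 11101 = 01001
  pos 8: 10011 XOR 11101 = 01110
  pos 9: 11101 XOR 11101 = 00000
Remainder = 0000 (zero — the frame passes the CRC check).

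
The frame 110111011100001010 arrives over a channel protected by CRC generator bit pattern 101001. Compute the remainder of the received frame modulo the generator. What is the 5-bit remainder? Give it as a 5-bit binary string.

00010

Modulo-2 division of 110111011100001010 by 101001:
  pos 0: 110111 XOR 101001 = 011110
  pos 1: 111100 XOR 101001 = 010101
  pos 2: 101011 XOR 101001 = 000010
  pos 6: 101100 XOR 101001 = 000101
  pos 9: 101001 XOR 101001 = 000000
Remainder = 00010 (nonzero — an error is detected).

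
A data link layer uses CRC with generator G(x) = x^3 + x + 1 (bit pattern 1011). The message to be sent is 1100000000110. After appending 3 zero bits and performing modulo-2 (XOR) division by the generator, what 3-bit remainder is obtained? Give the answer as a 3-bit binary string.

Append 3 zeros: 1100000000110000. Divide by 1011 (XOR where the leading bit is 1):
  pos 0: 1100 XOR 1011 = 0111
  pos 1: 1110 XOR 1011 = 0101
  pos 2: 1010 XOR 1011 = 0001
  pos 5: 1000 XOR 1011 = 0011
  pos 7: 1101 XOR 1011 = 0110
  pos 8: 1101 XOR 1011 = 0110
  pos 9: 1100 XOR 1011 = 0111
  pos 10: 1110 XOR 1011 = 0101
  pos 11: 1010 XOR 1011 = 0001
Remainder (last 3 bits) = 010. This is the CRC / FCS.

010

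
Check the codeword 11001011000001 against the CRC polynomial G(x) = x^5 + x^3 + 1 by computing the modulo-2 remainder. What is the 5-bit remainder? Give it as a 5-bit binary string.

Modulo-2 division of 11001011000001 by 101001:
  pos 0: 110010 XOR 101001 = 011011
  pos 1: 110111 XOR 101001 = 011110
  pos 2: 111101 XOR 101001 = 010100
  pos 3: 101000 XOR 101001 = 000001
  pos 8: 100001 XOR 101001 = 001000
Remainder = 01000 (nonzero — an error is detected).

01000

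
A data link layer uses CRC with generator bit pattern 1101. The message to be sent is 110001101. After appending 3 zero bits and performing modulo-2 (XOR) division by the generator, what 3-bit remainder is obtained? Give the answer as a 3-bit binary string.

010

Append 3 zeros: 110001101000. Divide by 1101 (XOR where the leading bit is 1):
  pos 0: 1100 XOR 1101 = 0001
  pos 3: 1011 XOR 1101 = 0110
  pos 4: 1100 XOR 1101 = 0001
  pos 7: 1100 XOR 1101 = 0001
Remainder (last 3 bits) = 010. This is the CRC / FCS.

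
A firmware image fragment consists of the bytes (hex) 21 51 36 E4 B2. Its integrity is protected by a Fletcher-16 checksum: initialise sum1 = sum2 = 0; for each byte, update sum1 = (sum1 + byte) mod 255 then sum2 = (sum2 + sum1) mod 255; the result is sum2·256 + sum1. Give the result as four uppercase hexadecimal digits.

Running sums (mod 255):
  after byte 0 (21): sum1=33, sum2=33
  after byte 1 (51): sum1=114, sum2=147
  after byte 2 (36): sum1=168, sum2=60
  after byte 3 (E4): sum1=141, sum2=201
  after byte 4 (B2): sum1=64, sum2=10
Checksum = sum2·256 + sum1 = 10·256 + 64 = 2624 = 0x0A40.

0A40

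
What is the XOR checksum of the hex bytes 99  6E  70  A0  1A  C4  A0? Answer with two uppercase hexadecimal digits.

59

XOR the bytes together:
  start with 0x99
  0x99 ⊕ 0x6E = 0xF7
  0xF7 ⊕ 0x70 = 0x87
  0x87 ⊕ 0xA0 = 0x27
  0x27 ⊕ 0x1A = 0x3D
  0x3D ⊕ 0xC4 = 0xF9
  0xF9 ⊕ 0xA0 = 0x59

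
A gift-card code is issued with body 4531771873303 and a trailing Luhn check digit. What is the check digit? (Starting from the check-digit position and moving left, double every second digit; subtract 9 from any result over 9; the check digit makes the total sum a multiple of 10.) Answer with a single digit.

8

Partial digits right→left: 3 0 3 3 7 8 1 7 7 1 3 5 4
Double every second digit counting from the check-digit position (so the 1st, 3rd, 5th, ... of the partial from the right).
  doubled (with −9 where >9): 6 6 5 2 5 6 8 → sum 38
  kept as-is: 0 3 8 7 1 5 → sum 24
Total = 38 + 24 = 62.
Check digit = (10 − (62 mod 10)) mod 10 = 8.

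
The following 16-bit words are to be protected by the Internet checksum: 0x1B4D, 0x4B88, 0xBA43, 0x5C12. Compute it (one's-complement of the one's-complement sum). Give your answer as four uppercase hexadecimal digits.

82D4

One's-complement addition (fold any carry out of bit 15 back into bit 0):
  0x1B4D + 0x4B88 = 0x066D5
  0x66D5 + 0xBA43 = 0x12118 → wrap carry → 0x2119
  0x2119 + 0x5C12 = 0x07D2B
One's-complement sum = 0x7D2B.
Checksum = ~0x7D2B & 0xFFFF = 0x82D4.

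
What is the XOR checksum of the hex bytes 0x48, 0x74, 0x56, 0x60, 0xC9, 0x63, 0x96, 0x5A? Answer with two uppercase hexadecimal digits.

6C

XOR the bytes together:
  start with 0x48
  0x48 ⊕ 0x74 = 0x3C
  0x3C ⊕ 0x56 = 0x6A
  0x6A ⊕ 0x60 = 0x0A
  0x0A ⊕ 0xC9 = 0xC3
  0xC3 ⊕ 0x63 = 0xA0
  0xA0 ⊕ 0x96 = 0x36
  0x36 ⊕ 0x5A = 0x6C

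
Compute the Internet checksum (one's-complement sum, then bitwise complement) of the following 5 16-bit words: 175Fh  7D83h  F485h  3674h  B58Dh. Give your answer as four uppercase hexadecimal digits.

8A95

One's-complement addition (fold any carry out of bit 15 back into bit 0):
  0x175F + 0x7D83 = 0x094E2
  0x94E2 + 0xF485 = 0x18967 → wrap carry → 0x8968
  0x8968 + 0x3674 = 0x0BFDC
  0xBFDC + 0xB58D = 0x17569 → wrap carry → 0x756A
One's-complement sum = 0x756A.
Checksum = ~0x756A & 0xFFFF = 0x8A95.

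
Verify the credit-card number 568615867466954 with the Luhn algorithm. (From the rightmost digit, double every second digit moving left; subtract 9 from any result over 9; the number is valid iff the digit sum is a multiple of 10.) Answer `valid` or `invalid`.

From the right, keep odd positions and double even positions (subtract 9 from any doubled value over 9):
  doubled (positions 2,4,...): 1 3 8 3 1 3 3 → sum 22
  kept (positions 1,3,...): 4 9 6 7 8 1 8 5 → sum 48
Total = 70.
70 mod 10 = 0, so the number is valid.

valid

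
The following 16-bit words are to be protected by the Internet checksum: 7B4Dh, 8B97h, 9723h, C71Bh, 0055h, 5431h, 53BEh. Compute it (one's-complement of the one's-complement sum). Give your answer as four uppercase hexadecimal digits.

One's-complement addition (fold any carry out of bit 15 back into bit 0):
  0x7B4D + 0x8B97 = 0x106E4 → wrap carry → 0x06E5
  0x06E5 + 0x9723 = 0x09E08
  0x9E08 + 0xC71B = 0x16523 → wrap carry → 0x6524
  0x6524 + 0x0055 = 0x06579
  0x6579 + 0x5431 = 0x0B9AA
  0xB9AA + 0x53BE = 0x10D68 → wrap carry → 0x0D69
One's-complement sum = 0x0D69.
Checksum = ~0x0D69 & 0xFFFF = 0xF296.

F296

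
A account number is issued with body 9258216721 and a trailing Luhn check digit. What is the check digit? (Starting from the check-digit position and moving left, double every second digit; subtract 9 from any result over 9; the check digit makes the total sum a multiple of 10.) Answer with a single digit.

6

Partial digits right→left: 1 2 7 6 1 2 8 5 2 9
Double every second digit counting from the check-digit position (so the 1st, 3rd, 5th, ... of the partial from the right).
  doubled (with −9 where >9): 2 5 2 7 4 → sum 20
  kept as-is: 2 6 2 5 9 → sum 24
Total = 20 + 24 = 44.
Check digit = (10 − (44 mod 10)) mod 10 = 6.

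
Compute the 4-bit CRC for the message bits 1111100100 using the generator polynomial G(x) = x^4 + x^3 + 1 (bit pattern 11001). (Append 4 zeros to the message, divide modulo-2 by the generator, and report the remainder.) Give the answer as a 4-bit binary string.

Append 4 zeros: 11111001000000. Divide by 11001 (XOR where the leading bit is 1):
  pos 0: 11111 XOR 11001 = 00110
  pos 2: 11000 XOR 11001 = 00001
  pos 6: 11000 XOR 11001 = 00001
Remainder (last 4 bits) = 1000. This is the CRC / FCS.

1000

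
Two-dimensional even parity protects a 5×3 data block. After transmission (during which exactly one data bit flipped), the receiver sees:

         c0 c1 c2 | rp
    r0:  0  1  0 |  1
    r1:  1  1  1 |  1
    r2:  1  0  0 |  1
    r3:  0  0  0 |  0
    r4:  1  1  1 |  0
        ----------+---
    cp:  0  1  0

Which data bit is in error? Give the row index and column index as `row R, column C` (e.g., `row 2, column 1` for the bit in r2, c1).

Recompute each row's even parity and compare to rp:
  r0: data parity 1, sent rp 1 → ok
  r1: data parity 1, sent rp 1 → ok
  r2: data parity 1, sent rp 1 → ok
  r3: data parity 0, sent rp 0 → ok
  r4: data parity 1, sent rp 0 → mismatch
Recompute each column's even parity and compare to cp:
  c0: data parity 1, sent cp 0 → mismatch
  c1: data parity 1, sent cp 1 → ok
  c2: data parity 0, sent cp 0 → ok
Exactly one row (r4) and one column (c0) fail → the flipped bit is at their intersection.

row 4, column 0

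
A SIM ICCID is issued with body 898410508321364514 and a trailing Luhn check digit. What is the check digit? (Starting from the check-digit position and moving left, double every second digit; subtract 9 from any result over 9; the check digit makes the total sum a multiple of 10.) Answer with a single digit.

3

Partial digits right→left: 4 1 5 4 6 3 1 2 3 8 0 5 0 1 4 8 9 8
Double every second digit counting from the check-digit position (so the 1st, 3rd, 5th, ... of the partial from the right).
  doubled (with −9 where >9): 8 1 3 2 6 0 0 8 9 → sum 37
  kept as-is: 1 4 3 2 8 5 1 8 8 → sum 40
Total = 37 + 40 = 77.
Check digit = (10 − (77 mod 10)) mod 10 = 3.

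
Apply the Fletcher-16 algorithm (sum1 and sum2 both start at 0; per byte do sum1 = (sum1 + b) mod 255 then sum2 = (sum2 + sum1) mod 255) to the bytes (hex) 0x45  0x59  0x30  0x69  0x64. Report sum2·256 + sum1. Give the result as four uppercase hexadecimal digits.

Running sums (mod 255):
  after byte 0 (0x45): sum1=69, sum2=69
  after byte 1 (0x59): sum1=158, sum2=227
  after byte 2 (0x30): sum1=206, sum2=178
  after byte 3 (0x69): sum1=56, sum2=234
  after byte 4 (0x64): sum1=156, sum2=135
Checksum = sum2·256 + sum1 = 135·256 + 156 = 34716 = 0x879C.

879C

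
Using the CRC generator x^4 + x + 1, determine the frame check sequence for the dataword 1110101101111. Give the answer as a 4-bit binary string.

Append 4 zeros: 11101011011110000. Divide by 10011 (XOR where the leading bit is 1):
  pos 0: 11101 XOR 10011 = 01110
  pos 1: 11100 XOR 10011 = 01111
  pos 2: 11111 XOR 10011 = 01100
  pos 3: 11001 XOR 10011 = 01010
  pos 4: 10100 XOR 10011 = 00111
  pos 6: 11111 XOR 10011 = 01100
  pos 7: 11001 XOR 10011 = 01010
  pos 8: 10101 XOR 10011 = 00110
  pos 10: 11000 XOR 10011 = 01011
  pos 11: 10110 XOR 10011 = 00101
Remainder (last 4 bits) = 1010. This is the CRC / FCS.

1010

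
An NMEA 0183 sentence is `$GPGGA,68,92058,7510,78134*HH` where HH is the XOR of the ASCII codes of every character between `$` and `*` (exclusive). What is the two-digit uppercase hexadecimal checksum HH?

54

XOR the ASCII codes of the payload characters:
  'G' = 0x47 → acc = 0x47
  'P' = 0x50 → acc = 0x17
  'G' = 0x47 → acc = 0x50
  'G' = 0x47 → acc = 0x17
  'A' = 0x41 → acc = 0x56
  ',' = 0x2C → acc = 0x7A
  '6' = 0x36 → acc = 0x4C
  '8' = 0x38 → acc = 0x74
  ',' = 0x2C → acc = 0x58
  '9' = 0x39 → acc = 0x61
  '2' = 0x32 → acc = 0x53
  '0' = 0x30 → acc = 0x63
  '5' = 0x35 → acc = 0x56
  '8' = 0x38 → acc = 0x6E
  ',' = 0x2C → acc = 0x42
  '7' = 0x37 → acc = 0x75
  '5' = 0x35 → acc = 0x40
  '1' = 0x31 → acc = 0x71
  '0' = 0x30 → acc = 0x41
  ',' = 0x2C → acc = 0x6D
  '7' = 0x37 → acc = 0x5A
  '8' = 0x38 → acc = 0x62
  '1' = 0x31 → acc = 0x53
  '3' = 0x33 → acc = 0x60
  '4' = 0x34 → acc = 0x54
Checksum = 0x54.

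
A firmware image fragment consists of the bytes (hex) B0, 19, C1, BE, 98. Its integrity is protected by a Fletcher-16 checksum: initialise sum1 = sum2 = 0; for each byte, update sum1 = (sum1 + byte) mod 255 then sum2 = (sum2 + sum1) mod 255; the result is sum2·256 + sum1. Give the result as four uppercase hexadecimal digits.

33E2

Running sums (mod 255):
  after byte 0 (B0): sum1=176, sum2=176
  after byte 1 (19): sum1=201, sum2=122
  after byte 2 (C1): sum1=139, sum2=6
  after byte 3 (BE): sum1=74, sum2=80
  after byte 4 (98): sum1=226, sum2=51
Checksum = sum2·256 + sum1 = 51·256 + 226 = 13282 = 0x33E2.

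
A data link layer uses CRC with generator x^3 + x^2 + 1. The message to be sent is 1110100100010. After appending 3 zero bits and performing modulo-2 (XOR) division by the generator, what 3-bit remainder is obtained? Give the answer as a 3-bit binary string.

Append 3 zeros: 1110100100010000. Divide by 1101 (XOR where the leading bit is 1):
  pos 0: 1110 XOR 1101 = 0011
  pos 2: 1110 XOR 1101 = 0011
  pos 4: 1101 XOR 1101 = 0000
  pos 11: 1000 XOR 1101 = 0101
  pos 12: 1010 XOR 1101 = 0111
Remainder (last 3 bits) = 111. This is the CRC / FCS.

111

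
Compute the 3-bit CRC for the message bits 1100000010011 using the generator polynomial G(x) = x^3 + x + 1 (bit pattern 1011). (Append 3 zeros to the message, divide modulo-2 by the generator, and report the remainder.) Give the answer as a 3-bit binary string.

Append 3 zeros: 1100000010011000. Divide by 1011 (XOR where the leading bit is 1):
  pos 0: 1100 XOR 1011 = 0111
  pos 1: 1110 XOR 1011 = 0101
  pos 2: 1010 XOR 1011 = 0001
  pos 5: 1001 XOR 1011 = 0010
  pos 7: 1000 XOR 1011 = 0011
  pos 9: 1111 XOR 1011 = 0100
  pos 10: 1000 XOR 1011 = 0011
  pos 12: 1100 XOR 1011 = 0111
Remainder (last 3 bits) = 111. This is the CRC / FCS.

111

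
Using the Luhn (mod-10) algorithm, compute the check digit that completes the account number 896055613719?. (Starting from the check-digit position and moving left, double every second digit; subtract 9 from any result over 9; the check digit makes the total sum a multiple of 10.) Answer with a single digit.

Partial digits right→left: 9 1 7 3 1 6 5 5 0 6 9 8
Double every second digit counting from the check-digit position (so the 1st, 3rd, 5th, ... of the partial from the right).
  doubled (with −9 where >9): 9 5 2 1 0 9 → sum 26
  kept as-is: 1 3 6 5 6 8 → sum 29
Total = 26 + 29 = 55.
Check digit = (10 − (55 mod 10)) mod 10 = 5.

5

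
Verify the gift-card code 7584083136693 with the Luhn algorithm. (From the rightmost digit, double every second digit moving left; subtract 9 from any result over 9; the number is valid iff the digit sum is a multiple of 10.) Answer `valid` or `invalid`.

From the right, keep odd positions and double even positions (subtract 9 from any doubled value over 9):
  doubled (positions 2,4,...): 9 3 2 7 8 1 → sum 30
  kept (positions 1,3,...): 3 6 3 3 0 8 7 → sum 30
Total = 60.
60 mod 10 = 0, so the number is valid.

valid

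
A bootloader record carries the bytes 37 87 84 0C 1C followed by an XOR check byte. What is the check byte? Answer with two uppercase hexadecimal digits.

24

XOR the bytes together:
  start with 0x37
  0x37 ⊕ 0x87 = 0xB0
  0xB0 ⊕ 0x84 = 0x34
  0x34 ⊕ 0x0C = 0x38
  0x38 ⊕ 0x1C = 0x24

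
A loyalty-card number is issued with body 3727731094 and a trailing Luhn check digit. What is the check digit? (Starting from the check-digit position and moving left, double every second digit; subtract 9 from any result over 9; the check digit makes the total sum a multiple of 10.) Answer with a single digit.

Partial digits right→left: 4 9 0 1 3 7 7 2 7 3
Double every second digit counting from the check-digit position (so the 1st, 3rd, 5th, ... of the partial from the right).
  doubled (with −9 where >9): 8 0 6 5 5 → sum 24
  kept as-is: 9 1 7 2 3 → sum 22
Total = 24 + 22 = 46.
Check digit = (10 − (46 mod 10)) mod 10 = 4.

4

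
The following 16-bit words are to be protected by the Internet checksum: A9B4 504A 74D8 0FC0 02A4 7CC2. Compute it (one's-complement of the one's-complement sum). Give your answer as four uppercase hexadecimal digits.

One's-complement addition (fold any carry out of bit 15 back into bit 0):
  0xA9B4 + 0x504A = 0x0F9FE
  0xF9FE + 0x74D8 = 0x16ED6 → wrap carry → 0x6ED7
  0x6ED7 + 0x0FC0 = 0x07E97
  0x7E97 + 0x02A4 = 0x0813B
  0x813B + 0x7CC2 = 0x0FDFD
One's-complement sum = 0xFDFD.
Checksum = ~0xFDFD & 0xFFFF = 0x0202.

0202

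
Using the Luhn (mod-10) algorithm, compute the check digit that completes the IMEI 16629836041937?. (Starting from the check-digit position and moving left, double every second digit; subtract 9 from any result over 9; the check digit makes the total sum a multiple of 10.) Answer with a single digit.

Partial digits right→left: 7 3 9 1 4 0 6 3 8 9 2 6 6 1
Double every second digit counting from the check-digit position (so the 1st, 3rd, 5th, ... of the partial from the right).
  doubled (with −9 where >9): 5 9 8 3 7 4 3 → sum 39
  kept as-is: 3 1 0 3 9 6 1 → sum 23
Total = 39 + 23 = 62.
Check digit = (10 − (62 mod 10)) mod 10 = 8.

8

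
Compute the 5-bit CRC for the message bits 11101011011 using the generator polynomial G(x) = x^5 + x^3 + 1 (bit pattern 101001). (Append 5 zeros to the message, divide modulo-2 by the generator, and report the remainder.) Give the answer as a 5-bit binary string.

Append 5 zeros: 1110101101100000. Divide by 101001 (XOR where the leading bit is 1):
  pos 0: 111010 XOR 101001 = 010011
  pos 1: 100111 XOR 101001 = 001110
  pos 3: 111010 XOR 101001 = 010011
  pos 4: 100111 XOR 101001 = 001110
  pos 6: 111010 XOR 101001 = 010011
  pos 7: 100110 XOR 101001 = 001111
  pos 9: 111100 XOR 101001 = 010101
  pos 10: 101010 XOR 101001 = 000011
Remainder (last 5 bits) = 00011. This is the CRC / FCS.

00011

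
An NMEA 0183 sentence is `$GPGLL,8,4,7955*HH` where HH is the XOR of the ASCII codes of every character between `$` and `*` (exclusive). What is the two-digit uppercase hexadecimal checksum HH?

XOR the ASCII codes of the payload characters:
  'G' = 0x47 → acc = 0x47
  'P' = 0x50 → acc = 0x17
  'G' = 0x47 → acc = 0x50
  'L' = 0x4C → acc = 0x1C
  'L' = 0x4C → acc = 0x50
  ',' = 0x2C → acc = 0x7C
  '8' = 0x38 → acc = 0x44
  ',' = 0x2C → acc = 0x68
  '4' = 0x34 → acc = 0x5C
  ',' = 0x2C → acc = 0x70
  '7' = 0x37 → acc = 0x47
  '9' = 0x39 → acc = 0x7E
  '5' = 0x35 → acc = 0x4B
  '5' = 0x35 → acc = 0x7E
Checksum = 0x7E.

7E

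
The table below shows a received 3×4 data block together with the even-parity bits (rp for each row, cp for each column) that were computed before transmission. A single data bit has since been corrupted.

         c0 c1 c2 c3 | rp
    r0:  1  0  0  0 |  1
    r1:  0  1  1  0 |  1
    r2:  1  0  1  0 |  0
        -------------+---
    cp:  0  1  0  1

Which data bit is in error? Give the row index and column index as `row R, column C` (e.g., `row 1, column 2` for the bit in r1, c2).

row 1, column 3

Recompute each row's even parity and compare to rp:
  r0: data parity 1, sent rp 1 → ok
  r1: data parity 0, sent rp 1 → mismatch
  r2: data parity 0, sent rp 0 → ok
Recompute each column's even parity and compare to cp:
  c0: data parity 0, sent cp 0 → ok
  c1: data parity 1, sent cp 1 → ok
  c2: data parity 0, sent cp 0 → ok
  c3: data parity 0, sent cp 1 → mismatch
Exactly one row (r1) and one column (c3) fail → the flipped bit is at their intersection.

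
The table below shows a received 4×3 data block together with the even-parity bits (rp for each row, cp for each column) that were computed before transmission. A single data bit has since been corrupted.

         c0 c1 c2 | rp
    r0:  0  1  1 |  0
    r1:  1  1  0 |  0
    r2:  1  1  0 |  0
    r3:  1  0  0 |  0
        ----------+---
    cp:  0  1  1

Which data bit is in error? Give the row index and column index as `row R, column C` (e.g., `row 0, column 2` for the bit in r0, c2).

Recompute each row's even parity and compare to rp:
  r0: data parity 0, sent rp 0 → ok
  r1: data parity 0, sent rp 0 → ok
  r2: data parity 0, sent rp 0 → ok
  r3: data parity 1, sent rp 0 → mismatch
Recompute each column's even parity and compare to cp:
  c0: data parity 1, sent cp 0 → mismatch
  c1: data parity 1, sent cp 1 → ok
  c2: data parity 1, sent cp 1 → ok
Exactly one row (r3) and one column (c0) fail → the flipped bit is at their intersection.

row 3, column 0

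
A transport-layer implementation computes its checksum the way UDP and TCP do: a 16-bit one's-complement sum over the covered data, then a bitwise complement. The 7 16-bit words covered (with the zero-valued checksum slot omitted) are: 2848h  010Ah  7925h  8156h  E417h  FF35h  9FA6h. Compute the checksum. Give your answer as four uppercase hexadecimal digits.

One's-complement addition (fold any carry out of bit 15 back into bit 0):
  0x2848 + 0x010A = 0x02952
  0x2952 + 0x7925 = 0x0A277
  0xA277 + 0x8156 = 0x123CD → wrap carry → 0x23CE
  0x23CE + 0xE417 = 0x107E5 → wrap carry → 0x07E6
  0x07E6 + 0xFF35 = 0x1071B → wrap carry → 0x071C
  0x071C + 0x9FA6 = 0x0A6C2
One's-complement sum = 0xA6C2.
Checksum = ~0xA6C2 & 0xFFFF = 0x593D.

593D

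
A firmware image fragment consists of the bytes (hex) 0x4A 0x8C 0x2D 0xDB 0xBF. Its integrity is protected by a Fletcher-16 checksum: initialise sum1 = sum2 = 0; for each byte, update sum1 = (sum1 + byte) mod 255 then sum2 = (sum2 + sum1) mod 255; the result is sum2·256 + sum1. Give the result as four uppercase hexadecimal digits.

Running sums (mod 255):
  after byte 0 (0x4A): sum1=74, sum2=74
  after byte 1 (0x8C): sum1=214, sum2=33
  after byte 2 (0x2D): sum1=4, sum2=37
  after byte 3 (0xDB): sum1=223, sum2=5
  after byte 4 (0xBF): sum1=159, sum2=164
Checksum = sum2·256 + sum1 = 164·256 + 159 = 42143 = 0xA49F.

A49F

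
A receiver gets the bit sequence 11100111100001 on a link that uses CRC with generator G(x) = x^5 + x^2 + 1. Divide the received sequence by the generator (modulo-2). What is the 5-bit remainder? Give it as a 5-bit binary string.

00010

Modulo-2 division of 11100111100001 by 100101:
  pos 0: 111001 XOR 100101 = 011100
  pos 1: 111001 XOR 100101 = 011100
  pos 2: 111001 XOR 100101 = 011100
  pos 3: 111001 XOR 100101 = 011100
  pos 4: 111000 XOR 100101 = 011101
  pos 5: 111010 XOR 100101 = 011111
  pos 6: 111110 XOR 100101 = 011011
  pos 7: 110110 XOR 100101 = 010011
  pos 8: 100111 XOR 100101 = 000010
Remainder = 00010 (nonzero — an error is detected).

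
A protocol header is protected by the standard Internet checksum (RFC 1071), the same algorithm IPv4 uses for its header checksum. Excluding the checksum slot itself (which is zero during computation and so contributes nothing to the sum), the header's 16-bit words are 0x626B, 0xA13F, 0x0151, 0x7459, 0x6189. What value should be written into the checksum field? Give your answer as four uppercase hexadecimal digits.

One's-complement addition (fold any carry out of bit 15 back into bit 0):
  0x626B + 0xA13F = 0x103AA → wrap carry → 0x03AB
  0x03AB + 0x0151 = 0x004FC
  0x04FC + 0x7459 = 0x07955
  0x7955 + 0x6189 = 0x0DADE
One's-complement sum = 0xDADE.
Checksum = ~0xDADE & 0xFFFF = 0x2521.

2521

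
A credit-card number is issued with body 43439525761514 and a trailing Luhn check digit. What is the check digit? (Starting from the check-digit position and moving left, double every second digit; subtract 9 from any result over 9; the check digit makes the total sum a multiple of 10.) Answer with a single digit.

Partial digits right→left: 4 1 5 1 6 7 5 2 5 9 3 4 3 4
Double every second digit counting from the check-digit position (so the 1st, 3rd, 5th, ... of the partial from the right).
  doubled (with −9 where >9): 8 1 3 1 1 6 6 → sum 26
  kept as-is: 1 1 7 2 9 4 4 → sum 28
Total = 26 + 28 = 54.
Check digit = (10 − (54 mod 10)) mod 10 = 6.

6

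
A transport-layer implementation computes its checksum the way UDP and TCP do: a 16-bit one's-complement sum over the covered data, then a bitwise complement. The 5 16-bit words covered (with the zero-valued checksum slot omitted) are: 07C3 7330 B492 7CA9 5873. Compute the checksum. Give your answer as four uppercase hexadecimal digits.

One's-complement addition (fold any carry out of bit 15 back into bit 0):
  0x07C3 + 0x7330 = 0x07AF3
  0x7AF3 + 0xB492 = 0x12F85 → wrap carry → 0x2F86
  0x2F86 + 0x7CA9 = 0x0AC2F
  0xAC2F + 0x5873 = 0x104A2 → wrap carry → 0x04A3
One's-complement sum = 0x04A3.
Checksum = ~0x04A3 & 0xFFFF = 0xFB5C.

FB5C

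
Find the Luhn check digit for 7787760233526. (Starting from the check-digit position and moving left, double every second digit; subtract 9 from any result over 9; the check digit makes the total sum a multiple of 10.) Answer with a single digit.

6

Partial digits right→left: 6 2 5 3 3 2 0 6 7 7 8 7 7
Double every second digit counting from the check-digit position (so the 1st, 3rd, 5th, ... of the partial from the right).
  doubled (with −9 where >9): 3 1 6 0 5 7 5 → sum 27
  kept as-is: 2 3 2 6 7 7 → sum 27
Total = 27 + 27 = 54.
Check digit = (10 − (54 mod 10)) mod 10 = 6.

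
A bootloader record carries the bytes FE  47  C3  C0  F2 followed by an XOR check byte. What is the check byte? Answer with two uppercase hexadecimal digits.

XOR the bytes together:
  start with 0xFE
  0xFE ⊕ 0x47 = 0xB9
  0xB9 ⊕ 0xC3 = 0x7A
  0x7A ⊕ 0xC0 = 0xBA
  0xBA ⊕ 0xF2 = 0x48

48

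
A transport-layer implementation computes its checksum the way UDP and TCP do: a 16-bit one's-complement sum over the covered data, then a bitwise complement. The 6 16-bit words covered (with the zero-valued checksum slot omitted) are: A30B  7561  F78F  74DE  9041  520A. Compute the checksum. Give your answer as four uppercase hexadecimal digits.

One's-complement addition (fold any carry out of bit 15 back into bit 0):
  0xA30B + 0x7561 = 0x1186C → wrap carry → 0x186D
  0x186D + 0xF78F = 0x10FFC → wrap carry → 0x0FFD
  0x0FFD + 0x74DE = 0x084DB
  0x84DB + 0x9041 = 0x1151C → wrap carry → 0x151D
  0x151D + 0x520A = 0x06727
One's-complement sum = 0x6727.
Checksum = ~0x6727 & 0xFFFF = 0x98D8.

98D8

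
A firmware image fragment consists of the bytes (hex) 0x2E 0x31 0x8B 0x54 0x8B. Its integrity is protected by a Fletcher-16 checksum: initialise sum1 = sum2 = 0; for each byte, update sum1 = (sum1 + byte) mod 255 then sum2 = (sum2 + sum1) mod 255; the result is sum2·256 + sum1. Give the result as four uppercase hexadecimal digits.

Running sums (mod 255):
  after byte 0 (0x2E): sum1=46, sum2=46
  after byte 1 (0x31): sum1=95, sum2=141
  after byte 2 (0x8B): sum1=234, sum2=120
  after byte 3 (0x54): sum1=63, sum2=183
  after byte 4 (0x8B): sum1=202, sum2=130
Checksum = sum2·256 + sum1 = 130·256 + 202 = 33482 = 0x82CA.

82CA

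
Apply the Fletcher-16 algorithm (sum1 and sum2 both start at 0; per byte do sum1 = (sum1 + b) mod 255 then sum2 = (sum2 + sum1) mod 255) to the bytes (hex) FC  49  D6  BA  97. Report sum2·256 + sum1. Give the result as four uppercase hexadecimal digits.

A76F

Running sums (mod 255):
  after byte 0 (FC): sum1=252, sum2=252
  after byte 1 (49): sum1=70, sum2=67
  after byte 2 (D6): sum1=29, sum2=96
  after byte 3 (BA): sum1=215, sum2=56
  after byte 4 (97): sum1=111, sum2=167
Checksum = sum2·256 + sum1 = 167·256 + 111 = 42863 = 0xA76F.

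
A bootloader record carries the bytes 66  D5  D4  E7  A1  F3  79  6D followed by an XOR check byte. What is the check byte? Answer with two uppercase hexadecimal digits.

XOR the bytes together:
  start with 0x66
  0x66 ⊕ 0xD5 = 0xB3
  0xB3 ⊕ 0xD4 = 0x67
  0x67 ⊕ 0xE7 = 0x80
  0x80 ⊕ 0xA1 = 0x21
  0x21 ⊕ 0xF3 = 0xD2
  0xD2 ⊕ 0x79 = 0xAB
  0xAB ⊕ 0x6D = 0xC6

C6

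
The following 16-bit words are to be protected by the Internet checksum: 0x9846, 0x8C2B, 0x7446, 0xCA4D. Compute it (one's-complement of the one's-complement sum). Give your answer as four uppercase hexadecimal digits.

9CF9

One's-complement addition (fold any carry out of bit 15 back into bit 0):
  0x9846 + 0x8C2B = 0x12471 → wrap carry → 0x2472
  0x2472 + 0x7446 = 0x098B8
  0x98B8 + 0xCA4D = 0x16305 → wrap carry → 0x6306
One's-complement sum = 0x6306.
Checksum = ~0x6306 & 0xFFFF = 0x9CF9.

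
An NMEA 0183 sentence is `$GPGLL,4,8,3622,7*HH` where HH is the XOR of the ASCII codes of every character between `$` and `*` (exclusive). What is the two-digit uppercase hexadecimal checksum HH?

XOR the ASCII codes of the payload characters:
  'G' = 0x47 → acc = 0x47
  'P' = 0x50 → acc = 0x17
  'G' = 0x47 → acc = 0x50
  'L' = 0x4C → acc = 0x1C
  'L' = 0x4C → acc = 0x50
  ',' = 0x2C → acc = 0x7C
  '4' = 0x34 → acc = 0x48
  ',' = 0x2C → acc = 0x64
  '8' = 0x38 → acc = 0x5C
  ',' = 0x2C → acc = 0x70
  '3' = 0x33 → acc = 0x43
  '6' = 0x36 → acc = 0x75
  '2' = 0x32 → acc = 0x47
  '2' = 0x32 → acc = 0x75
  ',' = 0x2C → acc = 0x59
  '7' = 0x37 → acc = 0x6E
Checksum = 0x6E.

6E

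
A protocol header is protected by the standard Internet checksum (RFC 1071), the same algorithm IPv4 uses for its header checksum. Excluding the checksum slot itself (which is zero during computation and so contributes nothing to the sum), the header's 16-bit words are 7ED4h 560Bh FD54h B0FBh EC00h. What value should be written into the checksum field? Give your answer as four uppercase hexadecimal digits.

One's-complement addition (fold any carry out of bit 15 back into bit 0):
  0x7ED4 + 0x560B = 0x0D4DF
  0xD4DF + 0xFD54 = 0x1D233 → wrap carry → 0xD234
  0xD234 + 0xB0FB = 0x1832F → wrap carry → 0x8330
  0x8330 + 0xEC00 = 0x16F30 → wrap carry → 0x6F31
One's-complement sum = 0x6F31.
Checksum = ~0x6F31 & 0xFFFF = 0x90CE.

90CE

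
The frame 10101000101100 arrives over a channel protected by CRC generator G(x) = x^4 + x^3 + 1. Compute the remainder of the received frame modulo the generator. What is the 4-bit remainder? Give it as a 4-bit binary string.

1001

Modulo-2 division of 10101000101100 by 11001:
  pos 0: 10101 XOR 11001 = 01100
  pos 1: 11000 XOR 11001 = 00001
  pos 5: 10010 XOR 11001 = 01011
  pos 6: 10111 XOR 11001 = 01110
  pos 7: 11101 XOR 11001 = 00100
  pos 9: 10000 XOR 11001 = 01001
Remainder = 1001 (nonzero — an error is detected).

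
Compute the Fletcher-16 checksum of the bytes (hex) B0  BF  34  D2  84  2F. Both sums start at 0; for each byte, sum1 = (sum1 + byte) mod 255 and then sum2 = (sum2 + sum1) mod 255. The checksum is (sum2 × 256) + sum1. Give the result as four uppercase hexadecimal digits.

Running sums (mod 255):
  after byte 0 (B0): sum1=176, sum2=176
  after byte 1 (BF): sum1=112, sum2=33
  after byte 2 (34): sum1=164, sum2=197
  after byte 3 (D2): sum1=119, sum2=61
  after byte 4 (84): sum1=251, sum2=57
  after byte 5 (2F): sum1=43, sum2=100
Checksum = sum2·256 + sum1 = 100·256 + 43 = 25643 = 0x642B.

642B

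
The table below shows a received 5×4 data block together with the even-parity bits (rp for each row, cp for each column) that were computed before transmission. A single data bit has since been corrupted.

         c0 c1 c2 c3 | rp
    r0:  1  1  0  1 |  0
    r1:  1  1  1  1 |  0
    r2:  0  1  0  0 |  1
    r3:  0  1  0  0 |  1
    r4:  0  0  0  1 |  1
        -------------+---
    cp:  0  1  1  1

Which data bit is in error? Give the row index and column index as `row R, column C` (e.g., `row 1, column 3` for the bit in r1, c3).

Recompute each row's even parity and compare to rp:
  r0: data parity 1, sent rp 0 → mismatch
  r1: data parity 0, sent rp 0 → ok
  r2: data parity 1, sent rp 1 → ok
  r3: data parity 1, sent rp 1 → ok
  r4: data parity 1, sent rp 1 → ok
Recompute each column's even parity and compare to cp:
  c0: data parity 0, sent cp 0 → ok
  c1: data parity 0, sent cp 1 → mismatch
  c2: data parity 1, sent cp 1 → ok
  c3: data parity 1, sent cp 1 → ok
Exactly one row (r0) and one column (c1) fail → the flipped bit is at their intersection.

row 0, column 1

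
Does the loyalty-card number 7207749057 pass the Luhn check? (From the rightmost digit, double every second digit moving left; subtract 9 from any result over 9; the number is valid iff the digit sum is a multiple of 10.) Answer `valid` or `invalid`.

From the right, keep odd positions and double even positions (subtract 9 from any doubled value over 9):
  doubled (positions 2,4,...): 1 9 5 0 5 → sum 20
  kept (positions 1,3,...): 7 0 4 7 2 → sum 20
Total = 40.
40 mod 10 = 0, so the number is valid.

valid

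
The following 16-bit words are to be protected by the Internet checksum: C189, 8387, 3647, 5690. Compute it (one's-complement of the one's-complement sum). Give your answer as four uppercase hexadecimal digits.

One's-complement addition (fold any carry out of bit 15 back into bit 0):
  0xC189 + 0x8387 = 0x14510 → wrap carry → 0x4511
  0x4511 + 0x3647 = 0x07B58
  0x7B58 + 0x5690 = 0x0D1E8
One's-complement sum = 0xD1E8.
Checksum = ~0xD1E8 & 0xFFFF = 0x2E17.

2E17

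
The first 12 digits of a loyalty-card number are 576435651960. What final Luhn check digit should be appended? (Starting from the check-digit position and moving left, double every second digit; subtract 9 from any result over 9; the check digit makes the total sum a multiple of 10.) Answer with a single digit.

9

Partial digits right→left: 0 6 9 1 5 6 5 3 4 6 7 5
Double every second digit counting from the check-digit position (so the 1st, 3rd, 5th, ... of the partial from the right).
  doubled (with −9 where >9): 0 9 1 1 8 5 → sum 24
  kept as-is: 6 1 6 3 6 5 → sum 27
Total = 24 + 27 = 51.
Check digit = (10 − (51 mod 10)) mod 10 = 9.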